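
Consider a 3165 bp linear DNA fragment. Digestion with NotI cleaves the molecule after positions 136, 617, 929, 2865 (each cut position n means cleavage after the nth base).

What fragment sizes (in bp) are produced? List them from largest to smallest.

Linear molecule, 4 cuts → 5 fragments:
  136 − 0 = 136 bp
  617 − 136 = 481 bp
  929 − 617 = 312 bp
  2865 − 929 = 1936 bp
  3165 − 2865 = 300 bp
Sorted largest to smallest: 1936, 481, 312, 300, 136 bp.

1936, 481, 312, 300, 136 bp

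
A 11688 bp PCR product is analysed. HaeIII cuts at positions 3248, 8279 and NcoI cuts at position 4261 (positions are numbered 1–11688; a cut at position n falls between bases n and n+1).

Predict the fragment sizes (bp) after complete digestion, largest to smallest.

4018, 3409, 3248, 1013 bp

Combined cut positions (sorted): 3248, 4261, 8279.
Linear molecule, 3 cuts → 4 fragments:
  3248 − 0 = 3248 bp
  4261 − 3248 = 1013 bp
  8279 − 4261 = 4018 bp
  11688 − 8279 = 3409 bp
Sorted largest to smallest: 4018, 3409, 3248, 1013 bp.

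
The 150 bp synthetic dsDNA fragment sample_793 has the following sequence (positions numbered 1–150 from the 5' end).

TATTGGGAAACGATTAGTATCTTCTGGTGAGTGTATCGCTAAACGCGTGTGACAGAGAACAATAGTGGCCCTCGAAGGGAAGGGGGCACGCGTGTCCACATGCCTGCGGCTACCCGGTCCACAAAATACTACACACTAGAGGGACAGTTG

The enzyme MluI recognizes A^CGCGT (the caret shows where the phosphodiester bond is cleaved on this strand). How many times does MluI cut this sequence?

2

ACGCGT occurs starting at positions 43, 88.
MluI cuts at 2 sites.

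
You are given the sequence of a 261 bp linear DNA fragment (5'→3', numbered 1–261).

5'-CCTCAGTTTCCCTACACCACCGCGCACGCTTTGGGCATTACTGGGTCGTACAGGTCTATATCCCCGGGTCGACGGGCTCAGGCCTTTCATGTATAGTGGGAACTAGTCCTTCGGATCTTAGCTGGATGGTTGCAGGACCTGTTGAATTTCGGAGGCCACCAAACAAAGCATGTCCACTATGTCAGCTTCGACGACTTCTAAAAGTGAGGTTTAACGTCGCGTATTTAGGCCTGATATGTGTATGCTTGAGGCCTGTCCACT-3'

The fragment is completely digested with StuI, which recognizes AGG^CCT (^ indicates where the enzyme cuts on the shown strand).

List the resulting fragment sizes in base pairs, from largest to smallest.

147, 82, 22, 10 bp

StuI sites (AGGCCT) start at positions 80, 227, 249.
StuI cuts after base 3 of each site, so after positions 82, 229, 251.
Linear molecule, 3 cuts → 4 fragments:
  1–82 → 82 bp
  83–229 → 147 bp
  230–251 → 22 bp
  252–261 → 10 bp
Sorted largest to smallest: 147, 82, 22, 10 bp.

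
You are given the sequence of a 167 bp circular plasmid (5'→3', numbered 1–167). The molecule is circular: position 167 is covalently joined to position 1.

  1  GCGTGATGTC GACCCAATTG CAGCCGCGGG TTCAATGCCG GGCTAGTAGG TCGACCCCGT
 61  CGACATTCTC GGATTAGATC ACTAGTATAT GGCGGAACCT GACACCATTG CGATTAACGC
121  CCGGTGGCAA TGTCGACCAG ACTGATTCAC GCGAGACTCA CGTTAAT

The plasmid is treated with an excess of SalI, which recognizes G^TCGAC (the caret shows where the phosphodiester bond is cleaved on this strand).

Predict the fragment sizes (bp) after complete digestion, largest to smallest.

73, 43, 42, 9 bp

SalI sites (GTCGAC) start at positions 8, 50, 59, 132.
SalI cuts after the first base of each site, so after positions 8, 50, 59, 132.
Circular molecule, 4 cuts → 4 fragments:
  9–50 → 42 bp
  51–59 → 9 bp
  60–132 → 73 bp
  133–167 then 1–8 → 35 + 8 = 43 bp
Sorted largest to smallest: 73, 43, 42, 9 bp.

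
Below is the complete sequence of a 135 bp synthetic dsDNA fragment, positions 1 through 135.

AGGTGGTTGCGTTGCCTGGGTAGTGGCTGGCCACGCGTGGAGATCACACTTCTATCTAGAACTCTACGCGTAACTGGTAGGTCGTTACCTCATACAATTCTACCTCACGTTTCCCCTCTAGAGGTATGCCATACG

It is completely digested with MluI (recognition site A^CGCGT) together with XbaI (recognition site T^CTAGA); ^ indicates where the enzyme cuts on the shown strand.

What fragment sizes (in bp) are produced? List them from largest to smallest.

51, 33, 22, 18, 11 bp

MluI sites (ACGCGT) start at positions 33, 66.
MluI cuts after the first base of each site, so after positions 33, 66.
XbaI sites (TCTAGA) start at positions 55, 117.
XbaI cuts after the first base of each site, so after positions 55, 117.
Combined cut positions: 33, 55, 66, 117.
Linear molecule, 4 cuts → 5 fragments:
  1–33 → 33 bp
  34–55 → 22 bp
  56–66 → 11 bp
  67–117 → 51 bp
  118–135 → 18 bp
Sorted largest to smallest: 51, 33, 22, 18, 11 bp.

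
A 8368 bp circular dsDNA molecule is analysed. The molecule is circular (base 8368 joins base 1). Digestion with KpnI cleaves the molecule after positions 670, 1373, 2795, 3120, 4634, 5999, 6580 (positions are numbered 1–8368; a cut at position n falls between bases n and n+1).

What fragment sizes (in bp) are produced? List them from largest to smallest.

Circular molecule, 7 cuts → 7 fragments:
  1373 − 670 = 703 bp
  2795 − 1373 = 1422 bp
  3120 − 2795 = 325 bp
  4634 − 3120 = 1514 bp
  5999 − 4634 = 1365 bp
  6580 − 5999 = 581 bp
  wrap: 8368 − 6580 + 670 = 2458 bp
Sorted largest to smallest: 2458, 1514, 1422, 1365, 703, 581, 325 bp.

2458, 1514, 1422, 1365, 703, 581, 325 bp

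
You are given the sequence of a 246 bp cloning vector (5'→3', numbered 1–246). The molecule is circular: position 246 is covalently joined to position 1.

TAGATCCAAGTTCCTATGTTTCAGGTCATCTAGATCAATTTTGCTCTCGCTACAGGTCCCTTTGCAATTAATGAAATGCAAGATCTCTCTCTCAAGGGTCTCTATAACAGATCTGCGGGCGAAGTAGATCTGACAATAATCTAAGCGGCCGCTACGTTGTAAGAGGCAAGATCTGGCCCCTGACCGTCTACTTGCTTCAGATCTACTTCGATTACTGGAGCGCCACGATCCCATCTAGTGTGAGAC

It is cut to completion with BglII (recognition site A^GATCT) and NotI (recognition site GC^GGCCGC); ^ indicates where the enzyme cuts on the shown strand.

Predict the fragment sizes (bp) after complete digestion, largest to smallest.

128, 30, 28, 23, 20, 17 bp

BglII sites (AGATCT) start at positions 81, 109, 126, 169, 199.
BglII cuts after the first base of each site, so after positions 81, 109, 126, 169, 199.
The NotI site (GCGGCCGC) starts at position 145.
NotI cuts after base 2 of each site, so after position 146.
Combined cut positions: 81, 109, 126, 146, 169, 199.
Circular molecule, 6 cuts → 6 fragments:
  82–109 → 28 bp
  110–126 → 17 bp
  127–146 → 20 bp
  147–169 → 23 bp
  170–199 → 30 bp
  200–246 then 1–81 → 47 + 81 = 128 bp
Sorted largest to smallest: 128, 30, 28, 23, 20, 17 bp.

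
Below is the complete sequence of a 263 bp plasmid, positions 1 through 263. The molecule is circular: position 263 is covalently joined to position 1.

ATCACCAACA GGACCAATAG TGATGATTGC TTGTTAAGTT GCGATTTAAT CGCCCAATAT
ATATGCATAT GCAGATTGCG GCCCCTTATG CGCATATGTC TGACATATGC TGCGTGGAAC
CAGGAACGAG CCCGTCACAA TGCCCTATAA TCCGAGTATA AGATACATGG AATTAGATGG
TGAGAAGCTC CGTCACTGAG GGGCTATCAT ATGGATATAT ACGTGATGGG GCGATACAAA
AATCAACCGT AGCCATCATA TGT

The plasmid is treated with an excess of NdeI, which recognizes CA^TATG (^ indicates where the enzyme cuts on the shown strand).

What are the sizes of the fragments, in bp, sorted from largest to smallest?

104, 72, 49, 27, 11 bp

NdeI sites (CATATG) start at positions 66, 93, 104, 208, 257.
NdeI cuts after base 2 of each site, so after positions 67, 94, 105, 209, 258.
Circular molecule, 5 cuts → 5 fragments:
  68–94 → 27 bp
  95–105 → 11 bp
  106–209 → 104 bp
  210–258 → 49 bp
  259–263 then 1–67 → 5 + 67 = 72 bp
Sorted largest to smallest: 104, 72, 49, 27, 11 bp.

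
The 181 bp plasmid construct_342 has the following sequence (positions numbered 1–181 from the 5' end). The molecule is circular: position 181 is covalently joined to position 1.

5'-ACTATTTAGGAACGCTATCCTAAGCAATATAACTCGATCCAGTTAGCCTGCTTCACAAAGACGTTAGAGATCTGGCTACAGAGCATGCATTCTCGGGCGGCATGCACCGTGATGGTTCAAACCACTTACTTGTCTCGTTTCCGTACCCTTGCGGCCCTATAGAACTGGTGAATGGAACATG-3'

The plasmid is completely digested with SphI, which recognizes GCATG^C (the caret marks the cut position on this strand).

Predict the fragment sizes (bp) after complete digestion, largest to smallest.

164, 17 bp

SphI sites (GCATGC) start at positions 83, 100.
SphI cuts after base 5 of each site (before the last base), so after positions 87, 104.
Circular molecule, 2 cuts → 2 fragments:
  88–104 → 17 bp
  105–181 then 1–87 → 77 + 87 = 164 bp
Sorted largest to smallest: 164, 17 bp.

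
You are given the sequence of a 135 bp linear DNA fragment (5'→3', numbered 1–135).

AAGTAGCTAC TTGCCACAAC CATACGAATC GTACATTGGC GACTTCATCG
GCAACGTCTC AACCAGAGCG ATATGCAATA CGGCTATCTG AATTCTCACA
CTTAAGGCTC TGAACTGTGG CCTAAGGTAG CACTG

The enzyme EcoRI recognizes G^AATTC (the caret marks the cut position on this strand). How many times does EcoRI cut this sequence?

GAATTC occurs starting at position 90.
EcoRI cuts at 1 site.

1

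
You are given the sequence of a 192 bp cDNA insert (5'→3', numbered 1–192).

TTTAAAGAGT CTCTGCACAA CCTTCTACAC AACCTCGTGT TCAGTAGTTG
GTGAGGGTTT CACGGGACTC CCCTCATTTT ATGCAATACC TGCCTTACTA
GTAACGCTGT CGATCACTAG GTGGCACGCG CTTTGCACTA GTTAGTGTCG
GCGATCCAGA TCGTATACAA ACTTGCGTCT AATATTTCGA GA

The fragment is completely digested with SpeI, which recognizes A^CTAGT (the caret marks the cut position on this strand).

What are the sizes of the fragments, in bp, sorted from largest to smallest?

SpeI sites (ACTAGT) start at positions 97, 137.
SpeI cuts after the first base of each site, so after positions 97, 137.
Linear molecule, 2 cuts → 3 fragments:
  1–97 → 97 bp
  98–137 → 40 bp
  138–192 → 55 bp
Sorted largest to smallest: 97, 55, 40 bp.

97, 55, 40 bp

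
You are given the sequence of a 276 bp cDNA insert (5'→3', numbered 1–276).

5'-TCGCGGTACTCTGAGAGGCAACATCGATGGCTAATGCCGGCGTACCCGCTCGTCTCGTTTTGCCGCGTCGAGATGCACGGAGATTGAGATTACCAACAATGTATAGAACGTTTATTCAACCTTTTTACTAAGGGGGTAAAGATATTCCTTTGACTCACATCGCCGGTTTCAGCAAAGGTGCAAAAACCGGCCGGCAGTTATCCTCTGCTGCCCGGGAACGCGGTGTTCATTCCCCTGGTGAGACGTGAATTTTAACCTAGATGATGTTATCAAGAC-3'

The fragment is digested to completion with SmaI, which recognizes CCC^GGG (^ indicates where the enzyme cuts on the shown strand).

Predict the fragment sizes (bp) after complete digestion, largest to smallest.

The SmaI site (CCCGGG) starts at position 211.
SmaI cuts after base 3 of each site, so after position 213.
Linear molecule, 1 cut → 2 fragments:
  1–213 → 213 bp
  214–276 → 63 bp
Sorted largest to smallest: 213, 63 bp.

213, 63 bp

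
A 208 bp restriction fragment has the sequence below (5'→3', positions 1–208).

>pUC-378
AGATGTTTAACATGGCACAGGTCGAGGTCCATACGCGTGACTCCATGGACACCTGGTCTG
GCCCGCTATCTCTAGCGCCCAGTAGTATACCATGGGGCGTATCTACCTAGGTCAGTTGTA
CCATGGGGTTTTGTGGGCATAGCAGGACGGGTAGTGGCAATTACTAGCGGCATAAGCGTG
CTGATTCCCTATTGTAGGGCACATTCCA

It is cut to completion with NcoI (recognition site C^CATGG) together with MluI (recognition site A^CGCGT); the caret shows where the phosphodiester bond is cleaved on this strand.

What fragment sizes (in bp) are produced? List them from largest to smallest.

87, 47, 33, 31, 10 bp

NcoI sites (CCATGG) start at positions 43, 90, 121.
NcoI cuts after the first base of each site, so after positions 43, 90, 121.
The MluI site (ACGCGT) starts at position 33.
MluI cuts after the first base of each site, so after position 33.
Combined cut positions: 33, 43, 90, 121.
Linear molecule, 4 cuts → 5 fragments:
  1–33 → 33 bp
  34–43 → 10 bp
  44–90 → 47 bp
  91–121 → 31 bp
  122–208 → 87 bp
Sorted largest to smallest: 87, 47, 33, 31, 10 bp.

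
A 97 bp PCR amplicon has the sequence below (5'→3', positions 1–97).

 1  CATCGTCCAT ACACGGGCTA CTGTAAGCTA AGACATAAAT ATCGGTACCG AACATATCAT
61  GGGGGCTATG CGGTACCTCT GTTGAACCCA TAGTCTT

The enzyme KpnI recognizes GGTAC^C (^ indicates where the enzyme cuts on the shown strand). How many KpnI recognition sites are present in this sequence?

GGTACC occurs starting at positions 44, 72.
KpnI cuts at 2 sites.

2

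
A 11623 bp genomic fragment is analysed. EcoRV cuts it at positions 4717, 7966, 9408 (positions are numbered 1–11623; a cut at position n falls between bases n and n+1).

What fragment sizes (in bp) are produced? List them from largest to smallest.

4717, 3249, 2215, 1442 bp

Linear molecule, 3 cuts → 4 fragments:
  4717 − 0 = 4717 bp
  7966 − 4717 = 3249 bp
  9408 − 7966 = 1442 bp
  11623 − 9408 = 2215 bp
Sorted largest to smallest: 4717, 3249, 2215, 1442 bp.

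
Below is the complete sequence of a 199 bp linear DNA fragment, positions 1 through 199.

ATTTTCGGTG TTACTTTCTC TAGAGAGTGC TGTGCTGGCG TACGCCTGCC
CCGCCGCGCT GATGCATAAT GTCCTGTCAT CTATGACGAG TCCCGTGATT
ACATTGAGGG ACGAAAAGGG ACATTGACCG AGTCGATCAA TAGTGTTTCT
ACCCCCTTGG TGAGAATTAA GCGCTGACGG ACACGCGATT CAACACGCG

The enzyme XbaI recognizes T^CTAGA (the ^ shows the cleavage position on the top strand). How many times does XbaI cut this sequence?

1

TCTAGA occurs starting at position 19.
XbaI cuts at 1 site.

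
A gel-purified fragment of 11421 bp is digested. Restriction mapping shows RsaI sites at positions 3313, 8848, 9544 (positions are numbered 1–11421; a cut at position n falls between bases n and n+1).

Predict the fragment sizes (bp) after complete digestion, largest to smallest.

5535, 3313, 1877, 696 bp

Linear molecule, 3 cuts → 4 fragments:
  3313 − 0 = 3313 bp
  8848 − 3313 = 5535 bp
  9544 − 8848 = 696 bp
  11421 − 9544 = 1877 bp
Sorted largest to smallest: 5535, 3313, 1877, 696 bp.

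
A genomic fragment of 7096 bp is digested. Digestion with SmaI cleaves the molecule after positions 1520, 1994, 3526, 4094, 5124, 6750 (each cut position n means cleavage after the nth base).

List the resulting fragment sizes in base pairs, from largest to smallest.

1626, 1532, 1520, 1030, 568, 474, 346 bp

Linear molecule, 6 cuts → 7 fragments:
  1520 − 0 = 1520 bp
  1994 − 1520 = 474 bp
  3526 − 1994 = 1532 bp
  4094 − 3526 = 568 bp
  5124 − 4094 = 1030 bp
  6750 − 5124 = 1626 bp
  7096 − 6750 = 346 bp
Sorted largest to smallest: 1626, 1532, 1520, 1030, 568, 474, 346 bp.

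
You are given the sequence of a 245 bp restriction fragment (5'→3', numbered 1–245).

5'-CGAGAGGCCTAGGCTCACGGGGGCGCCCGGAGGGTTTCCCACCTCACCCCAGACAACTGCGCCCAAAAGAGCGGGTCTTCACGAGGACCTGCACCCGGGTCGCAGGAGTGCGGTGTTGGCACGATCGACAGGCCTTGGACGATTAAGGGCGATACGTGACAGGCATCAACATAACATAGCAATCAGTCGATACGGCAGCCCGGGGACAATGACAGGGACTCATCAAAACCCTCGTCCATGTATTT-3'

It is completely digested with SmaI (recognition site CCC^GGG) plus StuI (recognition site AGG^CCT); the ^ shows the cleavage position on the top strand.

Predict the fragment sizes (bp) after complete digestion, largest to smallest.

SmaI sites (CCCGGG) start at positions 94, 199.
SmaI cuts after base 3 of each site, so after positions 96, 201.
StuI sites (AGGCCT) start at positions 5, 130.
StuI cuts after base 3 of each site, so after positions 7, 132.
Combined cut positions: 7, 96, 132, 201.
Linear molecule, 4 cuts → 5 fragments:
  1–7 → 7 bp
  8–96 → 89 bp
  97–132 → 36 bp
  133–201 → 69 bp
  202–245 → 44 bp
Sorted largest to smallest: 89, 69, 44, 36, 7 bp.

89, 69, 44, 36, 7 bp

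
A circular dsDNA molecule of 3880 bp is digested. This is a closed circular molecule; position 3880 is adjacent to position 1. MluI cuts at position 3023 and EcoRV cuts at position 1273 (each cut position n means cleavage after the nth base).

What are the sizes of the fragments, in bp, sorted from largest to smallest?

2130, 1750 bp

Combined cut positions (sorted): 1273, 3023.
Circular molecule, 2 cuts → 2 fragments:
  3023 − 1273 = 1750 bp
  wrap: 3880 − 3023 + 1273 = 2130 bp
Sorted largest to smallest: 2130, 1750 bp.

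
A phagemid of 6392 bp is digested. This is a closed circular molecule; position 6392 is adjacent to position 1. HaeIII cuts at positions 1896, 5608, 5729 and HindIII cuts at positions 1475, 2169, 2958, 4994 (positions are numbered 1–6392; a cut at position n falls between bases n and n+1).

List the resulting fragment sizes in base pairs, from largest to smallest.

Combined cut positions (sorted): 1475, 1896, 2169, 2958, 4994, 5608, 5729.
Circular molecule, 7 cuts → 7 fragments:
  1896 − 1475 = 421 bp
  2169 − 1896 = 273 bp
  2958 − 2169 = 789 bp
  4994 − 2958 = 2036 bp
  5608 − 4994 = 614 bp
  5729 − 5608 = 121 bp
  wrap: 6392 − 5729 + 1475 = 2138 bp
Sorted largest to smallest: 2138, 2036, 789, 614, 421, 273, 121 bp.

2138, 2036, 789, 614, 421, 273, 121 bp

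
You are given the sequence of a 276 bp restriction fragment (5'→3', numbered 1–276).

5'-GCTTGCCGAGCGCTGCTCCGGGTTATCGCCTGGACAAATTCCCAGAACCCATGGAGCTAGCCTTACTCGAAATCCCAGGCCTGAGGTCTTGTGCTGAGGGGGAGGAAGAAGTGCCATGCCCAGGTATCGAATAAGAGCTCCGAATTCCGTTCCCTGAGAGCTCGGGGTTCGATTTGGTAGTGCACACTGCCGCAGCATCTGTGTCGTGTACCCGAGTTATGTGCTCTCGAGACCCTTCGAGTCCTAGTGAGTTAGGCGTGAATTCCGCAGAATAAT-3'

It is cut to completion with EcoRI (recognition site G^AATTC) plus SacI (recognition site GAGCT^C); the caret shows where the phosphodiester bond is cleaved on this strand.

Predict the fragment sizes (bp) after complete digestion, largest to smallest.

EcoRI sites (GAATTC) start at positions 142, 260.
EcoRI cuts after the first base of each site, so after positions 142, 260.
SacI sites (GAGCTC) start at positions 135, 158.
SacI cuts after base 5 of each site (before the last base), so after positions 139, 162.
Combined cut positions: 139, 142, 162, 260.
Linear molecule, 4 cuts → 5 fragments:
  1–139 → 139 bp
  140–142 → 3 bp
  143–162 → 20 bp
  163–260 → 98 bp
  261–276 → 16 bp
Sorted largest to smallest: 139, 98, 20, 16, 3 bp.

139, 98, 20, 16, 3 bp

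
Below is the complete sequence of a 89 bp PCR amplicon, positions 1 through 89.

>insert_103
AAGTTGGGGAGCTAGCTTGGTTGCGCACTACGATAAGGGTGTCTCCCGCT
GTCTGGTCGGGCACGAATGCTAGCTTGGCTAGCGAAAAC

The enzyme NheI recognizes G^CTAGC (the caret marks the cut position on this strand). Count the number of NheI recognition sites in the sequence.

GCTAGC occurs starting at positions 11, 69, 78.
NheI cuts at 3 sites.

3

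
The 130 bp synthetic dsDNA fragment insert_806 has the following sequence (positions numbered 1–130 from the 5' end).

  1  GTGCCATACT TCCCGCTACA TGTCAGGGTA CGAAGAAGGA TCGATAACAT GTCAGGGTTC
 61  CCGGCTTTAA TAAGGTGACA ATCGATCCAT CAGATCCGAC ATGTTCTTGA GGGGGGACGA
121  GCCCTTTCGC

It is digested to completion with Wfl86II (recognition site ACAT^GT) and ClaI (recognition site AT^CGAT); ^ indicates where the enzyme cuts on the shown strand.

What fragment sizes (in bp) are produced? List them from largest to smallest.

32, 28, 21, 20, 20, 9 bp

Wfl86II sites (ACATGT) start at positions 18, 47, 99.
Wfl86II cuts after base 4 of each site, so after positions 21, 50, 102.
ClaI sites (ATCGAT) start at positions 40, 81.
ClaI cuts after base 2 of each site, so after positions 41, 82.
Combined cut positions: 21, 41, 50, 82, 102.
Linear molecule, 5 cuts → 6 fragments:
  1–21 → 21 bp
  22–41 → 20 bp
  42–50 → 9 bp
  51–82 → 32 bp
  83–102 → 20 bp
  103–130 → 28 bp
Sorted largest to smallest: 32, 28, 21, 20, 20, 9 bp.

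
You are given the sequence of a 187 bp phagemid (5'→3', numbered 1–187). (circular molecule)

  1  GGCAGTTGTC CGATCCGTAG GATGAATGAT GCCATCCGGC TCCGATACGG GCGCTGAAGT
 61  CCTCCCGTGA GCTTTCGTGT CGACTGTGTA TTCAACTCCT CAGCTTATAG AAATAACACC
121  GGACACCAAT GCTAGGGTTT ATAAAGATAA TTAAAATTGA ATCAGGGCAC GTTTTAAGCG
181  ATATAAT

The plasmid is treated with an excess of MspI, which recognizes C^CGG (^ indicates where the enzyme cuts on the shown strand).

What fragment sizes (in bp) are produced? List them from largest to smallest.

104, 83 bp

MspI sites (CCGG) start at positions 36, 119.
MspI cuts after the first base of each site, so after positions 36, 119.
Circular molecule, 2 cuts → 2 fragments:
  37–119 → 83 bp
  120–187 then 1–36 → 68 + 36 = 104 bp
Sorted largest to smallest: 104, 83 bp.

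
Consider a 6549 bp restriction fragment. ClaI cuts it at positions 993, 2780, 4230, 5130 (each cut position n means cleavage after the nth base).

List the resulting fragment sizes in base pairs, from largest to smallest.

1787, 1450, 1419, 993, 900 bp

Linear molecule, 4 cuts → 5 fragments:
  993 − 0 = 993 bp
  2780 − 993 = 1787 bp
  4230 − 2780 = 1450 bp
  5130 − 4230 = 900 bp
  6549 − 5130 = 1419 bp
Sorted largest to smallest: 1787, 1450, 1419, 993, 900 bp.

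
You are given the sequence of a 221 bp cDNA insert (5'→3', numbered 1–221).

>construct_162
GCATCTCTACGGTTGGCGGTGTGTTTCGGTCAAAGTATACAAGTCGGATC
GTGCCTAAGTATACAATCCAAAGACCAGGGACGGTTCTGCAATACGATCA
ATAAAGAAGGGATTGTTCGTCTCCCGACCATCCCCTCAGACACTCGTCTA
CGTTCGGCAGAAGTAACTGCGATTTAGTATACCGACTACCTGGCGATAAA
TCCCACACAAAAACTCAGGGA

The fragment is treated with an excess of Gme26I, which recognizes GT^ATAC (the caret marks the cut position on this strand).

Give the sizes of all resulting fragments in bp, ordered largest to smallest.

118, 43, 36, 24 bp

Gme26I sites (GTATAC) start at positions 35, 59, 177.
Gme26I cuts after base 2 of each site, so after positions 36, 60, 178.
Linear molecule, 3 cuts → 4 fragments:
  1–36 → 36 bp
  37–60 → 24 bp
  61–178 → 118 bp
  179–221 → 43 bp
Sorted largest to smallest: 118, 43, 36, 24 bp.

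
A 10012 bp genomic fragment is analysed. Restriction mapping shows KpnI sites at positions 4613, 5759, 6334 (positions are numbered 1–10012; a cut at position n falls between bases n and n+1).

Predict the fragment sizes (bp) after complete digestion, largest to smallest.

4613, 3678, 1146, 575 bp

Linear molecule, 3 cuts → 4 fragments:
  4613 − 0 = 4613 bp
  5759 − 4613 = 1146 bp
  6334 − 5759 = 575 bp
  10012 − 6334 = 3678 bp
Sorted largest to smallest: 4613, 3678, 1146, 575 bp.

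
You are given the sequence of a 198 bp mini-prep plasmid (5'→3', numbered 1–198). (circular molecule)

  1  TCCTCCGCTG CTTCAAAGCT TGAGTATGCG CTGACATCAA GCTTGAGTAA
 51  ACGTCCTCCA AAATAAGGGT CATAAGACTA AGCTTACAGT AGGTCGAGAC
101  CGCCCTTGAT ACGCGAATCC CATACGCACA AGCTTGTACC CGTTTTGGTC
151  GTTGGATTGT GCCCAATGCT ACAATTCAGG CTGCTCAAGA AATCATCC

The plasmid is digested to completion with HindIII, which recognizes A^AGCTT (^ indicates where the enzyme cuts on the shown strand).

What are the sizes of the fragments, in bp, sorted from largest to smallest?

HindIII sites (AAGCTT) start at positions 16, 39, 80, 130.
HindIII cuts after the first base of each site, so after positions 16, 39, 80, 130.
Circular molecule, 4 cuts → 4 fragments:
  17–39 → 23 bp
  40–80 → 41 bp
  81–130 → 50 bp
  131–198 then 1–16 → 68 + 16 = 84 bp
Sorted largest to smallest: 84, 50, 41, 23 bp.

84, 50, 41, 23 bp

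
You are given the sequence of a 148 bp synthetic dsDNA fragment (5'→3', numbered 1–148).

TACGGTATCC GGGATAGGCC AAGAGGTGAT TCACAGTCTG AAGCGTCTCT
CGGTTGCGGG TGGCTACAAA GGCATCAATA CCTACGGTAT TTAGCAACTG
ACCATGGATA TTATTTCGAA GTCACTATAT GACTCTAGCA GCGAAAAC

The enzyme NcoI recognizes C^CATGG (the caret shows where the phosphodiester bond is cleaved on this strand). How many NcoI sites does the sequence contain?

CCATGG occurs starting at position 102.
NcoI cuts at 1 site.

1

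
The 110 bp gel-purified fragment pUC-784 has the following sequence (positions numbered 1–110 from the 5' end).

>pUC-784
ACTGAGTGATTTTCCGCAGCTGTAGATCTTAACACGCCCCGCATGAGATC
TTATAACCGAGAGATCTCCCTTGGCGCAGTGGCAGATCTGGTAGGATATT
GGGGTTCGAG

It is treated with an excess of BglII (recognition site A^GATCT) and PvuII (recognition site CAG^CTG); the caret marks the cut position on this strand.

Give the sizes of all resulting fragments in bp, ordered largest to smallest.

BglII sites (AGATCT) start at positions 24, 46, 62, 84.
BglII cuts after the first base of each site, so after positions 24, 46, 62, 84.
The PvuII site (CAGCTG) starts at position 17.
PvuII cuts after base 3 of each site, so after position 19.
Combined cut positions: 19, 24, 46, 62, 84.
Linear molecule, 5 cuts → 6 fragments:
  1–19 → 19 bp
  20–24 → 5 bp
  25–46 → 22 bp
  47–62 → 16 bp
  63–84 → 22 bp
  85–110 → 26 bp
Sorted largest to smallest: 26, 22, 22, 19, 16, 5 bp.

26, 22, 22, 19, 16, 5 bp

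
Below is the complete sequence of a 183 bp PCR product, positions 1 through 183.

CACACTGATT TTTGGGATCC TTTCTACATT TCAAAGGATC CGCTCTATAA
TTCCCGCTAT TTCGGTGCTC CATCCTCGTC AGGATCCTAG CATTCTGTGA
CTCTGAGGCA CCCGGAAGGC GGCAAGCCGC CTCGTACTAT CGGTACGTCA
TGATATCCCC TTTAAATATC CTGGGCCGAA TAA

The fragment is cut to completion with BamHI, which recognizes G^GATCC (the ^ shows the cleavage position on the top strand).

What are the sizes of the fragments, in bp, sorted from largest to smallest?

101, 46, 21, 15 bp

BamHI sites (GGATCC) start at positions 15, 36, 82.
BamHI cuts after the first base of each site, so after positions 15, 36, 82.
Linear molecule, 3 cuts → 4 fragments:
  1–15 → 15 bp
  16–36 → 21 bp
  37–82 → 46 bp
  83–183 → 101 bp
Sorted largest to smallest: 101, 46, 21, 15 bp.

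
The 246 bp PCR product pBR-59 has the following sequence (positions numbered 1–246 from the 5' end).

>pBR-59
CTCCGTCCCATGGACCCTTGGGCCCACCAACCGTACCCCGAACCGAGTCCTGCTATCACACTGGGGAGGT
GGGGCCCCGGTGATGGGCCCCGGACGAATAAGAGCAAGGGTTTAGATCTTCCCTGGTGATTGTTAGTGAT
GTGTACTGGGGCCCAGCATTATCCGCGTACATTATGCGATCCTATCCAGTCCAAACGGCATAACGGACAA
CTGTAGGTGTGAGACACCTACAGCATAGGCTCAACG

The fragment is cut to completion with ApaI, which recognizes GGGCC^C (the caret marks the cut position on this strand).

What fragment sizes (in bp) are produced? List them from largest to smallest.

93, 64, 52, 24, 13 bp

ApaI sites (GGGCCC) start at positions 20, 72, 85, 149.
ApaI cuts after base 5 of each site (before the last base), so after positions 24, 76, 89, 153.
Linear molecule, 4 cuts → 5 fragments:
  1–24 → 24 bp
  25–76 → 52 bp
  77–89 → 13 bp
  90–153 → 64 bp
  154–246 → 93 bp
Sorted largest to smallest: 93, 64, 52, 24, 13 bp.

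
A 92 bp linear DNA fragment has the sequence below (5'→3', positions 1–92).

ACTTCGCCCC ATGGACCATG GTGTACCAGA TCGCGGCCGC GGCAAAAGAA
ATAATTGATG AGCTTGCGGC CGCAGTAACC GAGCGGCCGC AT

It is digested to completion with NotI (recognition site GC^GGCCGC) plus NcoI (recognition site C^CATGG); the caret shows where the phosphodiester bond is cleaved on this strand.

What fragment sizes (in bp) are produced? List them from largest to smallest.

33, 18, 17, 9, 8, 7 bp

NotI sites (GCGGCCGC) start at positions 33, 66, 83.
NotI cuts after base 2 of each site, so after positions 34, 67, 84.
NcoI sites (CCATGG) start at positions 9, 16.
NcoI cuts after the first base of each site, so after positions 9, 16.
Combined cut positions: 9, 16, 34, 67, 84.
Linear molecule, 5 cuts → 6 fragments:
  1–9 → 9 bp
  10–16 → 7 bp
  17–34 → 18 bp
  35–67 → 33 bp
  68–84 → 17 bp
  85–92 → 8 bp
Sorted largest to smallest: 33, 18, 17, 9, 8, 7 bp.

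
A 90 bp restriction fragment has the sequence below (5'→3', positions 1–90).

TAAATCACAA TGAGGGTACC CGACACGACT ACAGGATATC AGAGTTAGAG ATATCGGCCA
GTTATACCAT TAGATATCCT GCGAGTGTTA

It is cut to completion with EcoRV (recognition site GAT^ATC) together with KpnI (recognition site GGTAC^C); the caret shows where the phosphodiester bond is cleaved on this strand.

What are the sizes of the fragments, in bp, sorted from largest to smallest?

23, 19, 18, 15, 15 bp

EcoRV sites (GATATC) start at positions 35, 50, 73.
EcoRV cuts after base 3 of each site, so after positions 37, 52, 75.
The KpnI site (GGTACC) starts at position 15.
KpnI cuts after base 5 of each site (before the last base), so after position 19.
Combined cut positions: 19, 37, 52, 75.
Linear molecule, 4 cuts → 5 fragments:
  1–19 → 19 bp
  20–37 → 18 bp
  38–52 → 15 bp
  53–75 → 23 bp
  76–90 → 15 bp
Sorted largest to smallest: 23, 19, 18, 15, 15 bp.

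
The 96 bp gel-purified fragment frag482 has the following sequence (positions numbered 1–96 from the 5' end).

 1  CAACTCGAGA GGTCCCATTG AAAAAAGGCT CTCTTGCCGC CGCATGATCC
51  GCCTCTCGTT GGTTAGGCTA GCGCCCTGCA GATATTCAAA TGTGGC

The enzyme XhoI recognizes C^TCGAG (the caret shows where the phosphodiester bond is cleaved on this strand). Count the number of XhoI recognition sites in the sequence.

1

CTCGAG occurs starting at position 4.
XhoI cuts at 1 site.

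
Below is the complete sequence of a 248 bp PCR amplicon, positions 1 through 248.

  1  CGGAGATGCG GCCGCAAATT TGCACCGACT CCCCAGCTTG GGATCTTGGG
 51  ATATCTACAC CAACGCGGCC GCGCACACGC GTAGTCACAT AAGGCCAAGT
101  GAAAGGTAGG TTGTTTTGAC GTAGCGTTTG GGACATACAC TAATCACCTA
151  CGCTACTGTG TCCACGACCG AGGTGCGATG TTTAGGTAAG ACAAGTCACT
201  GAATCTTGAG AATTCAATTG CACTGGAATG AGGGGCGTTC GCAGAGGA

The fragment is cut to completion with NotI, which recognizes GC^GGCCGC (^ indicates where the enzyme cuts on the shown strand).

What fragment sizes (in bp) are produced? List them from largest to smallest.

182, 57, 9 bp

NotI sites (GCGGCCGC) start at positions 8, 65.
NotI cuts after base 2 of each site, so after positions 9, 66.
Linear molecule, 2 cuts → 3 fragments:
  1–9 → 9 bp
  10–66 → 57 bp
  67–248 → 182 bp
Sorted largest to smallest: 182, 57, 9 bp.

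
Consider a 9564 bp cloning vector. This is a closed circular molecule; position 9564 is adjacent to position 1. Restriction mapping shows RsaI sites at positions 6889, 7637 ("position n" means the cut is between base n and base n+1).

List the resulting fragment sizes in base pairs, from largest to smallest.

8816, 748 bp

Circular molecule, 2 cuts → 2 fragments:
  7637 − 6889 = 748 bp
  wrap: 9564 − 7637 + 6889 = 8816 bp
Sorted largest to smallest: 8816, 748 bp.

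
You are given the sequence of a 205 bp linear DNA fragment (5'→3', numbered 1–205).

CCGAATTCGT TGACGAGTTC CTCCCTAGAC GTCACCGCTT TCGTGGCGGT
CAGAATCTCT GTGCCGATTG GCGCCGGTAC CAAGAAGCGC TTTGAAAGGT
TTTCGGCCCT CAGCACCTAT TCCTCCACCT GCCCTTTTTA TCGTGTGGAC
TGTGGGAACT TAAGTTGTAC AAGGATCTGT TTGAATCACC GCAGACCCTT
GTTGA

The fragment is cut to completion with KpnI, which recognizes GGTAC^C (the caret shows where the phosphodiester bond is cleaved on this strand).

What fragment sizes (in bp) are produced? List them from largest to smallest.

125, 80 bp

The KpnI site (GGTACC) starts at position 76.
KpnI cuts after base 5 of each site (before the last base), so after position 80.
Linear molecule, 1 cut → 2 fragments:
  1–80 → 80 bp
  81–205 → 125 bp
Sorted largest to smallest: 125, 80 bp.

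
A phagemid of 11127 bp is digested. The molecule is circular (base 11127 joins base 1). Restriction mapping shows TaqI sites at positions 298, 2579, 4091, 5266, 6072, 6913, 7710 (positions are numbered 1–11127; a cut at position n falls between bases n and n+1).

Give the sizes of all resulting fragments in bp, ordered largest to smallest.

3715, 2281, 1512, 1175, 841, 806, 797 bp

Circular molecule, 7 cuts → 7 fragments:
  2579 − 298 = 2281 bp
  4091 − 2579 = 1512 bp
  5266 − 4091 = 1175 bp
  6072 − 5266 = 806 bp
  6913 − 6072 = 841 bp
  7710 − 6913 = 797 bp
  wrap: 11127 − 7710 + 298 = 3715 bp
Sorted largest to smallest: 3715, 2281, 1512, 1175, 841, 806, 797 bp.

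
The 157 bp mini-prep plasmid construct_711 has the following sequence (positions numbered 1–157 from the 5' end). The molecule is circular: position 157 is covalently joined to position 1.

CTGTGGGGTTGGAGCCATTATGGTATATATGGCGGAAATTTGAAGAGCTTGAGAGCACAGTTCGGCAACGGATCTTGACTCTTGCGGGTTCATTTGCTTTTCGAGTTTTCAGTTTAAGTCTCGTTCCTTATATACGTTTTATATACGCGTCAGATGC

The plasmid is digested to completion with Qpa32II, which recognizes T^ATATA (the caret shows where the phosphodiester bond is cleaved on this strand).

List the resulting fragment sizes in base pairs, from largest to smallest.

Qpa32II sites (TATATA) start at positions 24, 129, 140.
Qpa32II cuts after the first base of each site, so after positions 24, 129, 140.
Circular molecule, 3 cuts → 3 fragments:
  25–129 → 105 bp
  130–140 → 11 bp
  141–157 then 1–24 → 17 + 24 = 41 bp
Sorted largest to smallest: 105, 41, 11 bp.

105, 41, 11 bp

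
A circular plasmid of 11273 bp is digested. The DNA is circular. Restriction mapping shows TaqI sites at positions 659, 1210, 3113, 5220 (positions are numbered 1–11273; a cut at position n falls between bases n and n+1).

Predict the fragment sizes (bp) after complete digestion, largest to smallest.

Circular molecule, 4 cuts → 4 fragments:
  1210 − 659 = 551 bp
  3113 − 1210 = 1903 bp
  5220 − 3113 = 2107 bp
  wrap: 11273 − 5220 + 659 = 6712 bp
Sorted largest to smallest: 6712, 2107, 1903, 551 bp.

6712, 2107, 1903, 551 bp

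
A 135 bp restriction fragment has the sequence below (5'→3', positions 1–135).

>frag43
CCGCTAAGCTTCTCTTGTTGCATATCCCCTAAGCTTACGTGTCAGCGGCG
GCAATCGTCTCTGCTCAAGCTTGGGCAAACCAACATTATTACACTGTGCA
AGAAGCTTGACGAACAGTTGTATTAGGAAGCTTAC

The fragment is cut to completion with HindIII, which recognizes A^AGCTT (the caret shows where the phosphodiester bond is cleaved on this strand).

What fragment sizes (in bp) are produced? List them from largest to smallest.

HindIII sites (AAGCTT) start at positions 6, 31, 67, 103, 128.
HindIII cuts after the first base of each site, so after positions 6, 31, 67, 103, 128.
Linear molecule, 5 cuts → 6 fragments:
  1–6 → 6 bp
  7–31 → 25 bp
  32–67 → 36 bp
  68–103 → 36 bp
  104–128 → 25 bp
  129–135 → 7 bp
Sorted largest to smallest: 36, 36, 25, 25, 7, 6 bp.

36, 36, 25, 25, 7, 6 bp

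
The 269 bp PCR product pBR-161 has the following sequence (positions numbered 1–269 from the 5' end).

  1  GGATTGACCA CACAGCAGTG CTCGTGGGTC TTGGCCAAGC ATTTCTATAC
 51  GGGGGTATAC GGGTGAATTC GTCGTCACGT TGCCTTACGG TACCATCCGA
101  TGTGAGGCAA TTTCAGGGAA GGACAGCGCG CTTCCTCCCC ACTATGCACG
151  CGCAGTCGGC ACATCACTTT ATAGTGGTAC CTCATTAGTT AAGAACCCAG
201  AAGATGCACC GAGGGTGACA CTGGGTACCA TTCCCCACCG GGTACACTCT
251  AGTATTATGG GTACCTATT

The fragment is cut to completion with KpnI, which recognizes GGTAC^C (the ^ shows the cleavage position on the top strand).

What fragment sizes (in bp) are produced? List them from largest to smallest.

93, 87, 48, 36, 5 bp

KpnI sites (GGTACC) start at positions 89, 176, 224, 260.
KpnI cuts after base 5 of each site (before the last base), so after positions 93, 180, 228, 264.
Linear molecule, 4 cuts → 5 fragments:
  1–93 → 93 bp
  94–180 → 87 bp
  181–228 → 48 bp
  229–264 → 36 bp
  265–269 → 5 bp
Sorted largest to smallest: 93, 87, 48, 36, 5 bp.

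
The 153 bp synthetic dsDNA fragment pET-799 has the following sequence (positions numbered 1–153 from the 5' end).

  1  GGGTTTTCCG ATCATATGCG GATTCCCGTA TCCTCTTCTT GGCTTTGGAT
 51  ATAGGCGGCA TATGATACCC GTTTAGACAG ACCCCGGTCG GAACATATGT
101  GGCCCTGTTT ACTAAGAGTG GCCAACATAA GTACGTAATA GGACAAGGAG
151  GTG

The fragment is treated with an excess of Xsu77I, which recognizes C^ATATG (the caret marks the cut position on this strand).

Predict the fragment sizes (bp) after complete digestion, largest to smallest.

Xsu77I sites (CATATG) start at positions 13, 59, 94.
Xsu77I cuts after the first base of each site, so after positions 13, 59, 94.
Linear molecule, 3 cuts → 4 fragments:
  1–13 → 13 bp
  14–59 → 46 bp
  60–94 → 35 bp
  95–153 → 59 bp
Sorted largest to smallest: 59, 46, 35, 13 bp.

59, 46, 35, 13 bp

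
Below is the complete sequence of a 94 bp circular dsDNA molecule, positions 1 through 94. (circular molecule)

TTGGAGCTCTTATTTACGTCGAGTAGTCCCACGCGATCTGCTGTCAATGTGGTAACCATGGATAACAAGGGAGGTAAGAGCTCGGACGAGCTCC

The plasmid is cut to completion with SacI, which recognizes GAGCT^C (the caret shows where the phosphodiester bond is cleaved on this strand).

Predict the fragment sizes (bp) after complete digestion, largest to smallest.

74, 10, 10 bp

SacI sites (GAGCTC) start at positions 4, 78, 88.
SacI cuts after base 5 of each site (before the last base), so after positions 8, 82, 92.
Circular molecule, 3 cuts → 3 fragments:
  9–82 → 74 bp
  83–92 → 10 bp
  93–94 then 1–8 → 2 + 8 = 10 bp
Sorted largest to smallest: 74, 10, 10 bp.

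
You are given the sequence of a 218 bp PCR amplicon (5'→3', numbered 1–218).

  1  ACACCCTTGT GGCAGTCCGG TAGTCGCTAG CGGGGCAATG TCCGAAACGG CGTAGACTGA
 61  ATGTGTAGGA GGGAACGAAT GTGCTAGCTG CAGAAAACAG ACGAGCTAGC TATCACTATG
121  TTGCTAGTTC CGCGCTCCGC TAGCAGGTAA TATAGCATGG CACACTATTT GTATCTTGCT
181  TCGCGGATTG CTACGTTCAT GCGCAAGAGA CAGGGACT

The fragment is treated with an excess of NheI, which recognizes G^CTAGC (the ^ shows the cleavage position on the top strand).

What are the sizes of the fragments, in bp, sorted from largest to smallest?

NheI sites (GCTAGC) start at positions 26, 83, 105, 139.
NheI cuts after the first base of each site, so after positions 26, 83, 105, 139.
Linear molecule, 4 cuts → 5 fragments:
  1–26 → 26 bp
  27–83 → 57 bp
  84–105 → 22 bp
  106–139 → 34 bp
  140–218 → 79 bp
Sorted largest to smallest: 79, 57, 34, 26, 22 bp.

79, 57, 34, 26, 22 bp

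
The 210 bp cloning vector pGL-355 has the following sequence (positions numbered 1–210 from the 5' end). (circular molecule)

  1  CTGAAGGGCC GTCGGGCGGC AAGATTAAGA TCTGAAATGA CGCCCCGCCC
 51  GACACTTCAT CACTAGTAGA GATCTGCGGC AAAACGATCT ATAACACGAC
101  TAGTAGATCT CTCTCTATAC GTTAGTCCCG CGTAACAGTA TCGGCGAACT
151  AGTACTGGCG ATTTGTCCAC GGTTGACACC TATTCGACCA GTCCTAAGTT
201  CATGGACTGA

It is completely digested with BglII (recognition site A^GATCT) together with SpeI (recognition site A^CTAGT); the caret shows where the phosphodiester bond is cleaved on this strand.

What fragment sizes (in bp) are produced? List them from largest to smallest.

BglII sites (AGATCT) start at positions 28, 70, 105.
BglII cuts after the first base of each site, so after positions 28, 70, 105.
SpeI sites (ACTAGT) start at positions 62, 99, 148.
SpeI cuts after the first base of each site, so after positions 62, 99, 148.
Combined cut positions: 28, 62, 70, 99, 105, 148.
Circular molecule, 6 cuts → 6 fragments:
  29–62 → 34 bp
  63–70 → 8 bp
  71–99 → 29 bp
  100–105 → 6 bp
  106–148 → 43 bp
  149–210 then 1–28 → 62 + 28 = 90 bp
Sorted largest to smallest: 90, 43, 34, 29, 8, 6 bp.

90, 43, 34, 29, 8, 6 bp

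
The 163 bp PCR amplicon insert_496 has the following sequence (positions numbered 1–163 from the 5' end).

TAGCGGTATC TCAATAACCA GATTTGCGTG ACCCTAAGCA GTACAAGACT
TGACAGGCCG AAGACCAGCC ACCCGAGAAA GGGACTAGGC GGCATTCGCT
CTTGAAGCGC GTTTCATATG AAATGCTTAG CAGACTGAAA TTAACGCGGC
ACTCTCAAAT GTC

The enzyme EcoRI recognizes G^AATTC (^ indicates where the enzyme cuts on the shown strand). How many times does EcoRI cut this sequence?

No occurrence of GAATTC is present in the sequence.
EcoRI does not cut: 0 sites.

0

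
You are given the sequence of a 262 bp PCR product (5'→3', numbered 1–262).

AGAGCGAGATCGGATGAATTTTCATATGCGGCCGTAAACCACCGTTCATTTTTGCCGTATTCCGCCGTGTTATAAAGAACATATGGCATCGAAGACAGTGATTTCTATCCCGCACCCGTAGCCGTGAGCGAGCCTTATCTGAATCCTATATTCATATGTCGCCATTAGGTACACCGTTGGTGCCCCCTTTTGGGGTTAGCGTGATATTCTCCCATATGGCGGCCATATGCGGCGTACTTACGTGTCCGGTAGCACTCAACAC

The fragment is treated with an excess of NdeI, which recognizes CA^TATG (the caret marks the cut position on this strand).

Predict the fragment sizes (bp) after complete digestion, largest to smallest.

NdeI sites (CATATG) start at positions 23, 80, 153, 213, 224.
NdeI cuts after base 2 of each site, so after positions 24, 81, 154, 214, 225.
Linear molecule, 5 cuts → 6 fragments:
  1–24 → 24 bp
  25–81 → 57 bp
  82–154 → 73 bp
  155–214 → 60 bp
  215–225 → 11 bp
  226–262 → 37 bp
Sorted largest to smallest: 73, 60, 57, 37, 24, 11 bp.

73, 60, 57, 37, 24, 11 bp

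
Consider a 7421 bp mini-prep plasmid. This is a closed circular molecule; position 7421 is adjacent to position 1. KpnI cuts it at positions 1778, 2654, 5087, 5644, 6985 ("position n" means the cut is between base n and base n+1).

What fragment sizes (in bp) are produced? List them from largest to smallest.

Circular molecule, 5 cuts → 5 fragments:
  2654 − 1778 = 876 bp
  5087 − 2654 = 2433 bp
  5644 − 5087 = 557 bp
  6985 − 5644 = 1341 bp
  wrap: 7421 − 6985 + 1778 = 2214 bp
Sorted largest to smallest: 2433, 2214, 1341, 876, 557 bp.

2433, 2214, 1341, 876, 557 bp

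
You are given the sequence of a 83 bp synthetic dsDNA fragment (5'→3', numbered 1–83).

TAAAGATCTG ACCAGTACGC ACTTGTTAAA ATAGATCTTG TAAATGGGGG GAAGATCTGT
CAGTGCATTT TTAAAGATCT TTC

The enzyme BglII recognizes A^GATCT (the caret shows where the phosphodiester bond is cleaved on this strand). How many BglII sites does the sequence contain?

4

AGATCT occurs starting at positions 4, 33, 53, 75.
BglII cuts at 4 sites.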